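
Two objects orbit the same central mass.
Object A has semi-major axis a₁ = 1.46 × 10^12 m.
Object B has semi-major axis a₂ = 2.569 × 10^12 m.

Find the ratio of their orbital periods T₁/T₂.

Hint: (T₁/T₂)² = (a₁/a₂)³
a₁ = 1.46 × 10^12 m
a₂ = 2.569 × 10^12 m
a₁/a₂ = 0.568315
T₁/T₂ = (a₁/a₂)^(3/2) = (0.568315)^1.5 = 0.428433

Final answer: T₁/T₂ = 0.4284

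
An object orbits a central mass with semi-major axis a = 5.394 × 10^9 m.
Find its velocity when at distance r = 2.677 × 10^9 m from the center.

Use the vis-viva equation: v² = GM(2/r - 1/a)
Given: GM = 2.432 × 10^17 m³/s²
a = 5.394 × 10^9 m
r = 2.677 × 10^9 m
GM = 2.432 × 10^17 m³/s²
2/r − 1/a = 7.47105 × 10^-10 − 1.85391 × 10^-10 = 5.61714 × 10^-10 m⁻¹
v² = GM (2/r − 1/a) = 1.36609 × 10^8 m²/s²
v = 11688 m/s ≈ 11.69 km/s

Final answer: 11.69 km/s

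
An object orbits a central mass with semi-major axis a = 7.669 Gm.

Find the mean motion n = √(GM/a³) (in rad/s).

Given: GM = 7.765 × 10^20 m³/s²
a = 7.669 Gm = 7.669 × 10^9 m
GM = 7.765 × 10^20 m³/s²
a³ = 4.51041 × 10^29 m³
GM/a³ = (7.765 × 10^20) / (4.51041 × 10^29) = 1.72157 × 10^-9 s⁻²
n = √(GM/a³) = 4.14918 × 10^-5 rad/s ≈ 4.149 × 10^-5 rad/s

Final answer: n = 4.149 × 10^-5 rad/s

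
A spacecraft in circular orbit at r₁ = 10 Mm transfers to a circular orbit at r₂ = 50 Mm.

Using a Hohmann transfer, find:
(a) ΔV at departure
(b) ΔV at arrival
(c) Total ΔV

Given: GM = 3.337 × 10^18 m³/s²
r₁ = 10 Mm = 1 × 10^7 m
r₂ = 50 Mm = 5 × 10^7 m
GM = 3.337 × 10^18 m³/s²
Transfer ellipse: a_t = (r₁ + r₂)/2 = 3 × 10^7 m
Circular speed at r₁: v₁ = √(GM/r₁) = 577668 m/s
Transfer speed at r₁ (periapsis): v₁ₜ = √(GM(2/r₁ − 1/a_t)) = 745766 m/s
(a) ΔV₁ = v₁ₜ − v₁ = 168098 m/s ≈ 168.1 km/s
Circular speed at r₂: v₂ = √(GM/r₂) = 258341 m/s
Transfer speed at r₂ (apoapsis): v₂ₜ = √(GM(2/r₂ − 1/a_t)) = 149153 m/s
(b) ΔV₂ = v₂ − v₂ₜ = 109188 m/s ≈ 109.2 km/s
(c) ΔV_total = ΔV₁ + ΔV₂ = 277286 m/s ≈ 277.3 km/s

Final answer:
(a) ΔV₁ = 168.1 km/s
(b) ΔV₂ = 109.2 km/s
(c) ΔV_total = 277.3 km/s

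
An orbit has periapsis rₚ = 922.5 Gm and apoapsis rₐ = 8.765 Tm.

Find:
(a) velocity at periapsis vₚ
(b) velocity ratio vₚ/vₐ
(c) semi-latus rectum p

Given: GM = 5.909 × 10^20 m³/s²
rₚ = 922.5 Gm = 9.225 × 10^11 m
rₐ = 8.765 Tm = 8.765 × 10^12 m
GM = 5.909 × 10^20 m³/s²
a = (rₚ + rₐ)/2 = 4.84375 × 10^12 m
e = (rₐ − rₚ)/(rₐ + rₚ) = (7.8425 × 10^12) / (9.6875 × 10^12) = 0.809548
(a) vₚ² = GM (2/rₚ − 1/a) = 5.909 × 10^20 × (2.16802 × 10^-12 − 2.06452 × 10^-13) = 1.15909 × 10^9 m²/s²;  vₚ = 34045.4 m/s ≈ 34.05 km/s
(b) vₚ/vₐ = rₐ/rₚ (angular momentum) = (8.765 × 10^12) / (9.225 × 10^11) = 9.50136 ≈ 9.501
(c) 1 − e² = 0.344631;  p = a(1 − e²) = 4.84375 × 10^12 × 0.344631 = 1.66931 × 10^12 m ≈ 1.669 Tm

Final answer:
(a) velocity at periapsis vₚ = 34.05 km/s
(b) velocity ratio vₚ/vₐ = 9.501
(c) semi-latus rectum p = 1.669 Tm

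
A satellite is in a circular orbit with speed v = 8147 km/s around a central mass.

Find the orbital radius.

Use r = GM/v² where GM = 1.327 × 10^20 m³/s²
v = 8147 km/s = 8.147 × 10^6 m/s
GM = 1.327 × 10^20 m³/s²
v² = 6.63736 × 10^13 m²/s²
r = GM/v² = (1.327 × 10^20) / (6.63736 × 10^13) = 1.99929 × 10^6 m ≈ 1.999 Mm

Final answer: 1.999 Mm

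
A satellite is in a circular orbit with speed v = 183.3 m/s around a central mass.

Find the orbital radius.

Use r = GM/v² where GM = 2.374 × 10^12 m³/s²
v = 183.3 m/s
GM = 2.374 × 10^12 m³/s²
v² = 33598.9 m²/s²
r = GM/v² = (2.374 × 10^12) / 33598.9 = 7.06571 × 10^7 m ≈ 7.066 × 10^7 m

Final answer: 7.066 × 10^7 m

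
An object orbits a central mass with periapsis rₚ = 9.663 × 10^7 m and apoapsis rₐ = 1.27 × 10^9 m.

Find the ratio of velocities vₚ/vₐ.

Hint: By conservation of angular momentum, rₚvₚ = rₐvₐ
rₚ = 9.663 × 10^7 m
rₐ = 1.27 × 10^9 m
rₚvₚ = rₐvₐ  ⇒  vₚ/vₐ = rₐ/rₚ
vₚ/vₐ = (1.27 × 10^9) / (9.663 × 10^7) = 13.1429

Final answer: vₚ/vₐ = 13.14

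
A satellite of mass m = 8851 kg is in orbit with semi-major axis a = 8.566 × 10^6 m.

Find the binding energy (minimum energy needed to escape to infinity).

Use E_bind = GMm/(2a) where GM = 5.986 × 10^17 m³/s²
a = 8.566 × 10^6 m
GM = 5.986 × 10^17 m³/s²
m = 8851 kg
GMm = 5.986 × 10^17 × 8851 = 5.29821 × 10^21 m³·kg/s²
2a = 1.7132 × 10^7 m
E_bind = GMm/(2a) = 3.09258 × 10^14 J ≈ 309.3 TJ

Final answer: 309.3 TJ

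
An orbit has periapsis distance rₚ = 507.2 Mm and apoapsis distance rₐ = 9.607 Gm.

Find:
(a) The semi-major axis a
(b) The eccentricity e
rₚ = 507.2 Mm = 5.072 × 10^8 m
rₐ = 9.607 Gm = 9.607 × 10^9 m
(a) a = (rₚ + rₐ)/2 = 5.0571 × 10^9 m ≈ 5.057 Gm
(b) e = (rₐ − rₚ)/(rₐ + rₚ) = (9.0998 × 10^9) / (1.01142 × 10^10) = 0.899705

Final answer:
(a) a = 5.057 Gm
(b) e = 0.8997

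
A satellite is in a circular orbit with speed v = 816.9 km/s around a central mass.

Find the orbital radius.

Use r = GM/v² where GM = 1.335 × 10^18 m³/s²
v = 816.9 km/s = 816900 m/s
GM = 1.335 × 10^18 m³/s²
v² = 6.67326 × 10^11 m²/s²
r = GM/v² = (1.335 × 10^18) / (6.67326 × 10^11) = 2.00052 × 10^6 m ≈ 2.001 Mm

Final answer: 2.001 Mm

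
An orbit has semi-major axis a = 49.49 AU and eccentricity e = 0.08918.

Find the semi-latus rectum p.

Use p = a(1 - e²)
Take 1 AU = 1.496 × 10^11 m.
a = 49.49 AU = 7.4037 × 10^12 m
e = 0.08918,  e² = 0.00795307,  1 − e² = 0.992047
p = a(1 − e²) = 7.4037 × 10^12 m × 0.992047 = 7.34482 × 10^12 m ≈ 49.1 AU

Final answer: p = 49.1 AU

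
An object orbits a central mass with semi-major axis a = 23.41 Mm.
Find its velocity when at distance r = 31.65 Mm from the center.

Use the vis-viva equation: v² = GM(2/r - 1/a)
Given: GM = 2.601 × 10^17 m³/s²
a = 23.41 Mm = 2.341 × 10^7 m
r = 31.65 Mm = 3.165 × 10^7 m
GM = 2.601 × 10^17 m³/s²
2/r − 1/a = 6.31912 × 10^-8 − 4.27168 × 10^-8 = 2.04744 × 10^-8 m⁻¹
v² = GM (2/r − 1/a) = 5.32538 × 10^9 m²/s²
v = 72975.2 m/s ≈ 72.98 km/s

Final answer: 72.98 km/s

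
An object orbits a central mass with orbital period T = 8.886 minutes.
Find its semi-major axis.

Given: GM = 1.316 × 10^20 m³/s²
T = 8.886 minutes = 533.16 s
GM = 1.316 × 10^20 m³/s²
Kepler's third law: a³ = GM T² / (4π²)
T² = 284260 s²
a³ = (1.316 × 10^20) × 284260 / (4π²) = 9.4757 × 10^23 m³
a = (a³)^(1/3) = 9.82209 × 10^7 m ≈ 9.822 × 10^7 m

Final answer: 9.822 × 10^7 m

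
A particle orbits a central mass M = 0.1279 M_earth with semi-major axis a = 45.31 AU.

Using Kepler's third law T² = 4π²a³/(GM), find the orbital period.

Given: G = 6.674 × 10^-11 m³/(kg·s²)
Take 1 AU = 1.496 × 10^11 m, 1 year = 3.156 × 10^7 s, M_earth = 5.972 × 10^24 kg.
M = 0.1279 M_earth = 7.63819 × 10^23 kg
GM = G × M = 6.674 × 10^-11 × 7.63819 × 10^23 = 5.09773 × 10^13 m³/s²
a = 45.31 AU = 6.77838 × 10^12 m
a³ = 3.11442 × 10^38 m³
T = 2π √(a³/GM) = 2π √((3.11442 × 10^38) / (5.09773 × 10^13)) = 2π × 2.47173 × 10^12 s
T = 1.55303 × 10^13 s ≈ 4.921 × 10^5 years

Final answer: 4.921 × 10^5 years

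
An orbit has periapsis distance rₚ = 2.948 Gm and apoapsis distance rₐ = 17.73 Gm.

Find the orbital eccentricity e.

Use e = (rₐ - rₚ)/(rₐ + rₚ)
rₚ = 2.948 Gm = 2.948 × 10^9 m
rₐ = 17.73 Gm = 1.773 × 10^10 m
rₐ − rₚ = 1.4782 × 10^10 m
rₐ + rₚ = 2.0678 × 10^10 m
e = (rₐ − rₚ)/(rₐ + rₚ) = 0.714866

Final answer: e = 0.7149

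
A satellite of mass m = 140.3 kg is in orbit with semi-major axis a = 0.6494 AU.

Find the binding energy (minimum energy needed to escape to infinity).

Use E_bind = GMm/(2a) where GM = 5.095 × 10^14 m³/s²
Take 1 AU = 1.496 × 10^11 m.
a = 0.6494 AU = 9.71502 × 10^10 m
GM = 5.095 × 10^14 m³/s²
m = 140.3 kg
GMm = 5.095 × 10^14 × 140.3 = 7.14829 × 10^16 m³·kg/s²
2a = 1.943 × 10^11 m
E_bind = GMm/(2a) = 367898 J ≈ 367.9 kJ

Final answer: 367.9 kJ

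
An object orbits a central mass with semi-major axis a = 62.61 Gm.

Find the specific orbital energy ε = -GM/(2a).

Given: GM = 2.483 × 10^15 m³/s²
a = 62.61 Gm = 6.261 × 10^10 m
GM = 2.483 × 10^15 m³/s²
2a = 1.2522 × 10^11 m
ε = −GM/(2a) = -19829.1 J/kg ≈ -19.83 kJ/kg

Final answer: -19.83 kJ/kg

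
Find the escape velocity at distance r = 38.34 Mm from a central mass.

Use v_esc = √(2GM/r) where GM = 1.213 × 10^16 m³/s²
r = 38.34 Mm = 3.834 × 10^7 m
GM = 1.213 × 10^16 m³/s²
2GM/r = 2 × (1.213 × 10^16) / (3.834 × 10^7) = 6.3276 × 10^8 m²/s²
v_esc = √(2GM/r) = 25154.7 m/s ≈ 25.15 km/s

Final answer: 25.15 km/s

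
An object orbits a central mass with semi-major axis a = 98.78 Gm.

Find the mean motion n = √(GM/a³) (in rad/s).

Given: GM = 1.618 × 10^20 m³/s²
a = 98.78 Gm = 9.878 × 10^10 m
GM = 1.618 × 10^20 m³/s²
a³ = 9.63845 × 10^32 m³
GM/a³ = (1.618 × 10^20) / (9.63845 × 10^32) = 1.67869 × 10^-13 s⁻²
n = √(GM/a³) = 4.09719 × 10^-7 rad/s ≈ 4.097 × 10^-7 rad/s

Final answer: n = 4.097 × 10^-7 rad/s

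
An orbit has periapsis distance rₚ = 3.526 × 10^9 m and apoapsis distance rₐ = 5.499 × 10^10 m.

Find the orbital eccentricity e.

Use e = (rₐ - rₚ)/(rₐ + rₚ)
rₚ = 3.526 × 10^9 m
rₐ = 5.499 × 10^10 m
rₐ − rₚ = 5.1464 × 10^10 m
rₐ + rₚ = 5.8516 × 10^10 m
e = (rₐ − rₚ)/(rₐ + rₚ) = 0.879486

Final answer: e = 0.8795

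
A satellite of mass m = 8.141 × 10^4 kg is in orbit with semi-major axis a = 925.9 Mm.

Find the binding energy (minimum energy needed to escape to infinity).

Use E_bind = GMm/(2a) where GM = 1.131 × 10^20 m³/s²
a = 925.9 Mm = 9.259 × 10^8 m
GM = 1.131 × 10^20 m³/s²
m = 8.141 × 10^4 kg
GMm = 1.131 × 10^20 × 81410 = 9.20747 × 10^24 m³·kg/s²
2a = 1.8518 × 10^9 m
E_bind = GMm/(2a) = 4.97217 × 10^15 J ≈ 4.972 PJ

Final answer: 4.972 PJ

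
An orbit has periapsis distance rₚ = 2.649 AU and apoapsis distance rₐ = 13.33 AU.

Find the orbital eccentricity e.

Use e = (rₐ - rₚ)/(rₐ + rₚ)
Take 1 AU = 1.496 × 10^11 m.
rₚ = 2.649 AU = 3.9629 × 10^11 m
rₐ = 13.33 AU = 1.99417 × 10^12 m
rₐ − rₚ = 1.59788 × 10^12 m
rₐ + rₚ = 2.39046 × 10^12 m
e = (rₐ − rₚ)/(rₐ + rₚ) = 0.66844

Final answer: e = 0.6684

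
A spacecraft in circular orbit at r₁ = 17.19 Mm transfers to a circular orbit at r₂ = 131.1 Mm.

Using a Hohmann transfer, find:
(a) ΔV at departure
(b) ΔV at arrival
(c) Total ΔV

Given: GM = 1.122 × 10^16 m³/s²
r₁ = 17.19 Mm = 1.719 × 10^7 m
r₂ = 131.1 Mm = 1.311 × 10^8 m
GM = 1.122 × 10^16 m³/s²
Transfer ellipse: a_t = (r₁ + r₂)/2 = 7.4145 × 10^7 m
Circular speed at r₁: v₁ = √(GM/r₁) = 25548.1 m/s
Transfer speed at r₁ (periapsis): v₁ₜ = √(GM(2/r₁ − 1/a_t)) = 33971.8 m/s
(a) ΔV₁ = v₁ₜ − v₁ = 8423.73 m/s ≈ 8.424 km/s
Circular speed at r₂: v₂ = √(GM/r₂) = 9251.14 m/s
Transfer speed at r₂ (apoapsis): v₂ₜ = √(GM(2/r₂ − 1/a_t)) = 4454.43 m/s
(b) ΔV₂ = v₂ − v₂ₜ = 4796.71 m/s ≈ 4.797 km/s
(c) ΔV_total = ΔV₁ + ΔV₂ = 13220.4 m/s ≈ 13.22 km/s

Final answer:
(a) ΔV₁ = 8.424 km/s
(b) ΔV₂ = 4.797 km/s
(c) ΔV_total = 13.22 km/s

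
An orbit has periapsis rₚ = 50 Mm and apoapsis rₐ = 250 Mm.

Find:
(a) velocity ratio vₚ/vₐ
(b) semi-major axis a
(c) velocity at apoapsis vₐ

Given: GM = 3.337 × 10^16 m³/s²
rₚ = 50 Mm = 5 × 10^7 m
rₐ = 250 Mm = 2.5 × 10^8 m
GM = 3.337 × 10^16 m³/s²
a = (rₚ + rₐ)/2 = 1.5 × 10^8 m
e = (rₐ − rₚ)/(rₐ + rₚ) = (2 × 10^8) / (3 × 10^8) = 0.666667
(a) vₚ/vₐ = rₐ/rₚ (angular momentum) = (2.5 × 10^8) / (5 × 10^7) = 5 ≈ 5
(b) a = 1.5 × 10^8 m ≈ 150 Mm
(c) vₐ² = GM (2/rₐ − 1/a) = 3.337 × 10^16 × (8 × 10^-9 − 6.66667 × 10^-9) = 4.44933 × 10^7 m²/s²;  vₐ = 6670.33 m/s ≈ 6.67 km/s

Final answer:
(a) velocity ratio vₚ/vₐ = 5
(b) semi-major axis a = 150 Mm
(c) velocity at apoapsis vₐ = 6.67 km/s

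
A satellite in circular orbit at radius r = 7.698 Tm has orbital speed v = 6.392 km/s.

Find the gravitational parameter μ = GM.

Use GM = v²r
r = 7.698 Tm = 7.698 × 10^12 m
v = 6.392 km/s = 6392 m/s
v² = 4.08577 × 10^7 m²/s²
GM = v²r = 4.08577 × 10^7 × 7.698 × 10^12 = 3.14522 × 10^20 m³/s²
GM ≈ 3.145 × 10^20 m³/s²

Final answer: GM = 3.145 × 10^20 m³/s²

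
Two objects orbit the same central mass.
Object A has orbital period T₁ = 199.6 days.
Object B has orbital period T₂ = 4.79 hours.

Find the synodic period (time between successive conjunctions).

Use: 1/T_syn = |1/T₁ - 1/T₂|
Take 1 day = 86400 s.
T₁ = 199.6 days = 1.72454 × 10^7 s
T₂ = 4.79 hours = 17244 s
1/T₁ = 5.79863 × 10^-8 s⁻¹
1/T₂ = 5.79912 × 10^-5 s⁻¹
|1/T₁ − 1/T₂| = 5.79332 × 10^-5 s⁻¹
T_syn = 1 / |1/T₁ − 1/T₂| = 17261.3 s ≈ 4.795 hours

Final answer: T_syn = 4.795 hours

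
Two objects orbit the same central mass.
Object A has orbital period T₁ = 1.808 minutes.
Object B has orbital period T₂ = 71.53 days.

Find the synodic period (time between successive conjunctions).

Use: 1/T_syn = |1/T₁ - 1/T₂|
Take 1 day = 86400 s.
T₁ = 1.808 minutes = 108.48 s
T₂ = 71.53 days = 6.18019 × 10^6 s
1/T₁ = 0.00921829 s⁻¹
1/T₂ = 1.61807 × 10^-7 s⁻¹
|1/T₁ − 1/T₂| = 0.00921813 s⁻¹
T_syn = 1 / |1/T₁ − 1/T₂| = 108.482 s ≈ 1.808 minutes

Final answer: T_syn = 1.808 minutes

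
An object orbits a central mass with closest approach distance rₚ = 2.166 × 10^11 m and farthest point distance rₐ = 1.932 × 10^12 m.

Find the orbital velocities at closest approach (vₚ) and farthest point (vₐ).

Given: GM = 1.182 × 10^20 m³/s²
rₚ = 2.166 × 10^11 m
rₐ = 1.932 × 10^12 m
GM = 1.182 × 10^20 m³/s²
a = (rₚ + rₐ)/2 = 1.0743 × 10^12 m
Vis-viva: v² = GM (2/r − 1/a)
vₚ² = 1.182 × 10^20 × (9.23361 × 10^-12 − 9.30839 × 10^-13) = 9.81388 × 10^8 m²/s²
vₚ = 31327.1 m/s ≈ 31.33 km/s
vₐ² = 1.182 × 10^20 × (1.0352 × 10^-12 − 9.30839 × 10^-13) = 1.23351 × 10^7 m²/s²
vₐ = 3512.14 m/s ≈ 3.512 km/s

Final answer: vₚ = 31.33 km/s, vₐ = 3.512 km/s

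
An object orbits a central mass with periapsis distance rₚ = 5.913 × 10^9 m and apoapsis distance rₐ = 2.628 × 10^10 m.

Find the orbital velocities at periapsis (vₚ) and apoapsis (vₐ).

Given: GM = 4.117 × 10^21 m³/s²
rₚ = 5.913 × 10^9 m
rₐ = 2.628 × 10^10 m
GM = 4.117 × 10^21 m³/s²
a = (rₚ + rₐ)/2 = 1.60965 × 10^10 m
Vis-viva: v² = GM (2/r − 1/a)
vₚ² = 4.117 × 10^21 × (3.38238 × 10^-10 − 6.21253 × 10^-11) = 1.13676 × 10^12 m²/s²
vₚ = 1.06619 × 10^6 m/s ≈ 1066 km/s
vₐ² = 4.117 × 10^21 × (7.61035 × 10^-11 − 6.21253 × 10^-11) = 5.75482 × 10^10 m²/s²
vₐ = 239892 m/s ≈ 239.9 km/s

Final answer: vₚ = 1066 km/s, vₐ = 239.9 km/s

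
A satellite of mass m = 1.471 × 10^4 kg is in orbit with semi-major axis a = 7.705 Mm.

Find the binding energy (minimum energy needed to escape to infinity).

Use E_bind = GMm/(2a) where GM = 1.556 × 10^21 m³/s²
a = 7.705 Mm = 7.705 × 10^6 m
GM = 1.556 × 10^21 m³/s²
m = 1.471 × 10^4 kg
GMm = 1.556 × 10^21 × 14710 = 2.28888 × 10^25 m³·kg/s²
2a = 1.541 × 10^7 m
E_bind = GMm/(2a) = 1.48532 × 10^18 J ≈ 1.485 EJ

Final answer: 1.485 EJ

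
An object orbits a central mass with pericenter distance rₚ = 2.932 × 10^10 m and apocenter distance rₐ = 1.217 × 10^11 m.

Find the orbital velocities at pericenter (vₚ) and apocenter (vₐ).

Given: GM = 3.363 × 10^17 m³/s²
rₚ = 2.932 × 10^10 m
rₐ = 1.217 × 10^11 m
GM = 3.363 × 10^17 m³/s²
a = (rₚ + rₐ)/2 = 7.551 × 10^10 m
Vis-viva: v² = GM (2/r − 1/a)
vₚ² = 3.363 × 10^17 × (6.82128 × 10^-11 − 1.32433 × 10^-11) = 1.84863 × 10^7 m²/s²
vₚ = 4299.56 m/s ≈ 4.3 km/s
vₐ² = 3.363 × 10^17 × (1.64339 × 10^-11 − 1.32433 × 10^-11) = 1.07299 × 10^6 m²/s²
vₐ = 1035.85 m/s ≈ 1.036 km/s

Final answer: vₚ = 4.3 km/s, vₐ = 1.036 km/s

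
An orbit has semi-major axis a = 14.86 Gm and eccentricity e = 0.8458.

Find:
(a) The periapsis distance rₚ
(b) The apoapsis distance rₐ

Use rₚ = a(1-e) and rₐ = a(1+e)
a = 14.86 Gm = 1.486 × 10^10 m
e = 0.8458:  1 − e = 0.1542,  1 + e = 1.8458
(a) rₚ = a(1 − e) = 1.486 × 10^10 m × 0.1542 = 2.29141 × 10^9 m ≈ 2.291 Gm
(b) rₐ = a(1 + e) = 1.486 × 10^10 m × 1.8458 = 2.74286 × 10^10 m ≈ 27.43 Gm

Final answer:
(a) rₚ = 2.291 Gm
(b) rₐ = 27.43 Gm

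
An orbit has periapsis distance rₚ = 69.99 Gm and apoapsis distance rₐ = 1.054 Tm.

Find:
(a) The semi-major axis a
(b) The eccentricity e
rₚ = 69.99 Gm = 6.999 × 10^10 m
rₐ = 1.054 Tm = 1.054 × 10^12 m
(a) a = (rₚ + rₐ)/2 = 5.61995 × 10^11 m ≈ 562 Gm
(b) e = (rₐ − rₚ)/(rₐ + rₚ) = (9.8401 × 10^11) / (1.12399 × 10^12) = 0.875462

Final answer:
(a) a = 562 Gm
(b) e = 0.8755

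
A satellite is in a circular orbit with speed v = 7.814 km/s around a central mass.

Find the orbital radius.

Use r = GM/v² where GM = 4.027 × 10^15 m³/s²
v = 7.814 km/s = 7814 m/s
GM = 4.027 × 10^15 m³/s²
v² = 6.10586 × 10^7 m²/s²
r = GM/v² = (4.027 × 10^15) / (6.10586 × 10^7) = 6.5953 × 10^7 m ≈ 65.95 Mm

Final answer: 65.95 Mm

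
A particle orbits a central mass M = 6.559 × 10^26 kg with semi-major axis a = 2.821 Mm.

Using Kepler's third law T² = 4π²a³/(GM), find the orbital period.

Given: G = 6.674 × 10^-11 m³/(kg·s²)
M = 6.559 × 10^26 kg
GM = G × M = 6.674 × 10^-11 × 6.559 × 10^26 = 4.37748 × 10^16 m³/s²
a = 2.821 Mm = 2.821 × 10^6 m
a³ = 2.24496 × 10^19 m³
T = 2π √(a³/GM) = 2π √((2.24496 × 10^19) / (4.37748 × 10^16)) = 2π × 22.6461 s
T = 142.289 s ≈ 2.371 minutes

Final answer: 2.371 minutes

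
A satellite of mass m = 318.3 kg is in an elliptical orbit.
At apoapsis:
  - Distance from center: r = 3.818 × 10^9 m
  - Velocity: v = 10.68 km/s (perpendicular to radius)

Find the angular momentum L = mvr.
r = 3.818 × 10^9 m
v = 10.68 km/s = 10680 m/s
vr = 10680 × 3.818 × 10^9 = 4.07762 × 10^13 m²/s
L = m × vr = 318.3 × 4.07762 × 10^13 = 1.29791 × 10^16 kg·m²/s ≈ 1.298 × 10^16 kg·m²/s

Final answer: L = 1.298 × 10^16 kg·m²/s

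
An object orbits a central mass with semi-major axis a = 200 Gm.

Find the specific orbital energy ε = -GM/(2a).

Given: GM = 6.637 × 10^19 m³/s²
a = 200 Gm = 2 × 10^11 m
GM = 6.637 × 10^19 m³/s²
2a = 4 × 10^11 m
ε = −GM/(2a) = -1.65925 × 10^8 J/kg ≈ -165.9 MJ/kg

Final answer: -165.9 MJ/kg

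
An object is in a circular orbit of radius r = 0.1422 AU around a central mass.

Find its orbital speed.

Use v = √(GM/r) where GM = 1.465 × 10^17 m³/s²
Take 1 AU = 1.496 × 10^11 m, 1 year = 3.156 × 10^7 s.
r = 0.1422 AU = 2.12731 × 10^10 m
GM = 1.465 × 10^17 m³/s²
GM/r = (1.465 × 10^17) / (2.12731 × 10^10) = 6.88662 × 10^6 m²/s²
v = √(GM/r) = 2624.24 m/s ≈ 0.5536 AU/year

Final answer: 0.5536 AU/year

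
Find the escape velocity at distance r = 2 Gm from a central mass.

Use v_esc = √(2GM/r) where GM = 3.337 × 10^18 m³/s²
r = 2 Gm = 2 × 10^9 m
GM = 3.337 × 10^18 m³/s²
2GM/r = 2 × (3.337 × 10^18) / (2 × 10^9) = 3.337 × 10^9 m²/s²
v_esc = √(2GM/r) = 57766.8 m/s ≈ 57.77 km/s

Final answer: 57.77 km/s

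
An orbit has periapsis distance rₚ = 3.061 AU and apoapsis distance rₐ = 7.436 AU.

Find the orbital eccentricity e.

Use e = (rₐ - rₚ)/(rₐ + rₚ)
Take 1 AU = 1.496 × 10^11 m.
rₚ = 3.061 AU = 4.57926 × 10^11 m
rₐ = 7.436 AU = 1.11243 × 10^12 m
rₐ − rₚ = 6.545 × 10^11 m
rₐ + rₚ = 1.57035 × 10^12 m
e = (rₐ − rₚ)/(rₐ + rₚ) = 0.416786

Final answer: e = 0.4168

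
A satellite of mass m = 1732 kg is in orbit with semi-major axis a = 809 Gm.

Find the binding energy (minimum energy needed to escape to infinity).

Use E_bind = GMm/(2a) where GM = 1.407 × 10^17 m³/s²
a = 809 Gm = 8.09 × 10^11 m
GM = 1.407 × 10^17 m³/s²
m = 1732 kg
GMm = 1.407 × 10^17 × 1732 = 2.43692 × 10^20 m³·kg/s²
2a = 1.618 × 10^12 m
E_bind = GMm/(2a) = 1.50613 × 10^8 J ≈ 150.6 MJ

Final answer: 150.6 MJ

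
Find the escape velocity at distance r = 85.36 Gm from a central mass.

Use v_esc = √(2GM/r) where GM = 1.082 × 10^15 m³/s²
r = 85.36 Gm = 8.536 × 10^10 m
GM = 1.082 × 10^15 m³/s²
2GM/r = 2 × (1.082 × 10^15) / (8.536 × 10^10) = 25351.5 m²/s²
v_esc = √(2GM/r) = 159.221 m/s ≈ 159.2 m/s

Final answer: 159.2 m/s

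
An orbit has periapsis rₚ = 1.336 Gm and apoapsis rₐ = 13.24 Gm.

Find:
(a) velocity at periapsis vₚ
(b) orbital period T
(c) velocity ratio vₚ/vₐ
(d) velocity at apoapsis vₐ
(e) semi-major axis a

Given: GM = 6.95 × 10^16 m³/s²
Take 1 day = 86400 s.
rₚ = 1.336 Gm = 1.336 × 10^9 m
rₐ = 13.24 Gm = 1.324 × 10^10 m
GM = 6.95 × 10^16 m³/s²
a = (rₚ + rₐ)/2 = 7.288 × 10^9 m
e = (rₐ − rₚ)/(rₐ + rₚ) = (1.1904 × 10^10) / (1.4576 × 10^10) = 0.816685
(a) vₚ² = GM (2/rₚ − 1/a) = 6.95 × 10^16 × (1.49701 × 10^-9 − 1.37212 × 10^-10) = 9.45057 × 10^7 m²/s²;  vₚ = 9721.4 m/s ≈ 9.721 km/s
(b) a³ = 3.87102 × 10^29 m³;  T = 2π √(a³/GM) = 2π × 2.36004 × 10^6 s = 1.48286 × 10^7 s ≈ 171.6 days
(c) vₚ/vₐ = rₐ/rₚ (angular momentum) = (1.324 × 10^10) / (1.336 × 10^9) = 9.91018 ≈ 9.91
(d) vₐ² = GM (2/rₐ − 1/a) = 6.95 × 10^16 × (1.51057 × 10^-10 − 1.37212 × 10^-10) = 962265 m²/s²;  vₐ = 980.951 m/s ≈ 981 m/s
(e) a = 7.288 × 10^9 m ≈ 7.288 Gm

Final answer:
(a) velocity at periapsis vₚ = 9.721 km/s
(b) orbital period T = 171.6 days
(c) velocity ratio vₚ/vₐ = 9.91
(d) velocity at apoapsis vₐ = 981 m/s
(e) semi-major axis a = 7.288 Gm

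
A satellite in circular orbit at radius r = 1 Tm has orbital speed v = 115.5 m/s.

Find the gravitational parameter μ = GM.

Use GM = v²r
r = 1 Tm = 1 × 10^12 m
v = 115.5 m/s
v² = 13340.2 m²/s²
GM = v²r = 13340.2 × 1 × 10^12 = 1.33402 × 10^16 m³/s²
GM ≈ 1.334 × 10^16 m³/s²

Final answer: GM = 1.334 × 10^16 m³/s²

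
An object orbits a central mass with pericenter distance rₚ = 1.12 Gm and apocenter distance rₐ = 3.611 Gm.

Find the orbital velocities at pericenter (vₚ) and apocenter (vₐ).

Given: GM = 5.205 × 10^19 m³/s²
rₚ = 1.12 Gm = 1.12 × 10^9 m
rₐ = 3.611 Gm = 3.611 × 10^9 m
GM = 5.205 × 10^19 m³/s²
a = (rₚ + rₐ)/2 = 2.3655 × 10^9 m
Vis-viva: v² = GM (2/r − 1/a)
vₚ² = 5.205 × 10^19 × (1.78571 × 10^-9 − 4.22744 × 10^-10) = 7.09426 × 10^10 m²/s²
vₚ = 266351 m/s ≈ 266.4 km/s
vₐ² = 5.205 × 10^19 × (5.53863 × 10^-10 − 4.22744 × 10^-10) = 6.82477 × 10^9 m²/s²
vₐ = 82612.2 m/s ≈ 82.61 km/s

Final answer: vₚ = 266.4 km/s, vₐ = 82.61 km/s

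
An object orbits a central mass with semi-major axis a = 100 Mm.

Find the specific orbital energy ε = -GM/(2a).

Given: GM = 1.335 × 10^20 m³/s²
a = 100 Mm = 1 × 10^8 m
GM = 1.335 × 10^20 m³/s²
2a = 2 × 10^8 m
ε = −GM/(2a) = -6.675 × 10^11 J/kg ≈ -667.5 GJ/kg

Final answer: -667.5 GJ/kg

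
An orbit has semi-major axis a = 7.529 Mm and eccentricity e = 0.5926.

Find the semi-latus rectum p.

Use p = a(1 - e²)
a = 7.529 Mm = 7.529 × 10^6 m
e = 0.5926,  e² = 0.351175,  1 − e² = 0.648825
p = a(1 − e²) = 7.529 × 10^6 m × 0.648825 = 4.88501 × 10^6 m ≈ 4.885 Mm

Final answer: p = 4.885 Mm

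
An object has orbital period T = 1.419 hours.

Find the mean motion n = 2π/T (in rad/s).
T = 1.419 hours = 5108.4 s
n = 2π / 5108.4 s = 0.00122997 rad/s ≈ 0.00123 rad/s

Final answer: n = 0.00123 rad/s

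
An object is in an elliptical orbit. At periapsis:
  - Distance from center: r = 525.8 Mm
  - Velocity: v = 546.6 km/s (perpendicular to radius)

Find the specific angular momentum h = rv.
r = 525.8 Mm = 5.258 × 10^8 m
v = 546.6 km/s = 546600 m/s
h = rv = 5.258 × 10^8 × 546600 = 2.87402 × 10^14 m²/s ≈ 2.874 × 10^14 m²/s

Final answer: h = 2.874 × 10^14 m²/s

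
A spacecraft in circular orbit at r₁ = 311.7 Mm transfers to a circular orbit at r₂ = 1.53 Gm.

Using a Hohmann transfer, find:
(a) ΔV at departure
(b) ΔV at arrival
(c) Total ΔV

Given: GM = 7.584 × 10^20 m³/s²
r₁ = 311.7 Mm = 3.117 × 10^8 m
r₂ = 1.53 Gm = 1.53 × 10^9 m
GM = 7.584 × 10^20 m³/s²
Transfer ellipse: a_t = (r₁ + r₂)/2 = 9.2085 × 10^8 m
Circular speed at r₁: v₁ = √(GM/r₁) = 1.55984 × 10^6 m/s
Transfer speed at r₁ (periapsis): v₁ₜ = √(GM(2/r₁ − 1/a_t)) = 2.01063 × 10^6 m/s
(a) ΔV₁ = v₁ₜ − v₁ = 450787 m/s ≈ 450.8 km/s
Circular speed at r₂: v₂ = √(GM/r₂) = 704050 m/s
Transfer speed at r₂ (apoapsis): v₂ₜ = √(GM(2/r₂ − 1/a_t)) = 409616 m/s
(b) ΔV₂ = v₂ − v₂ₜ = 294433 m/s ≈ 294.4 km/s
(c) ΔV_total = ΔV₁ + ΔV₂ = 745220 m/s ≈ 745.2 km/s

Final answer:
(a) ΔV₁ = 450.8 km/s
(b) ΔV₂ = 294.4 km/s
(c) ΔV_total = 745.2 km/s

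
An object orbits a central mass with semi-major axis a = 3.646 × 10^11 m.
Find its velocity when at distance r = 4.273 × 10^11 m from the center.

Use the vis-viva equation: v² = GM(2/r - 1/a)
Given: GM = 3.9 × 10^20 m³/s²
a = 3.646 × 10^11 m
r = 4.273 × 10^11 m
GM = 3.9 × 10^20 m³/s²
2/r − 1/a = 4.68055 × 10^-12 − 2.74273 × 10^-12 = 1.93782 × 10^-12 m⁻¹
v² = GM (2/r − 1/a) = 7.5575 × 10^8 m²/s²
v = 27490.9 m/s ≈ 27.49 km/s

Final answer: 27.49 km/s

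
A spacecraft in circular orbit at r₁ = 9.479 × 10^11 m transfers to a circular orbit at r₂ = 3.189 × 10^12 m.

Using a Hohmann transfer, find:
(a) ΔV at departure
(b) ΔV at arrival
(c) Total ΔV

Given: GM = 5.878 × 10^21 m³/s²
r₁ = 9.479 × 10^11 m
r₂ = 3.189 × 10^12 m
GM = 5.878 × 10^21 m³/s²
Transfer ellipse: a_t = (r₁ + r₂)/2 = 2.06845 × 10^12 m
Circular speed at r₁: v₁ = √(GM/r₁) = 78746.9 m/s
Transfer speed at r₁ (periapsis): v₁ₜ = √(GM(2/r₁ − 1/a_t)) = 97777.4 m/s
(a) ΔV₁ = v₁ₜ − v₁ = 19030.4 m/s ≈ 19.03 km/s
Circular speed at r₂: v₂ = √(GM/r₂) = 42932.6 m/s
Transfer speed at r₂ (apoapsis): v₂ₜ = √(GM(2/r₂ − 1/a_t)) = 29063.4 m/s
(b) ΔV₂ = v₂ − v₂ₜ = 13869.2 m/s ≈ 13.87 km/s
(c) ΔV_total = ΔV₁ + ΔV₂ = 32899.7 m/s ≈ 32.9 km/s

Final answer:
(a) ΔV₁ = 19.03 km/s
(b) ΔV₂ = 13.87 km/s
(c) ΔV_total = 32.9 km/s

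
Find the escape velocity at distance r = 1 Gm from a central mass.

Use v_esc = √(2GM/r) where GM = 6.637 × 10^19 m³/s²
r = 1 Gm = 1 × 10^9 m
GM = 6.637 × 10^19 m³/s²
2GM/r = 2 × (6.637 × 10^19) / (1 × 10^9) = 1.3274 × 10^11 m²/s²
v_esc = √(2GM/r) = 364335 m/s ≈ 364.3 km/s

Final answer: 364.3 km/s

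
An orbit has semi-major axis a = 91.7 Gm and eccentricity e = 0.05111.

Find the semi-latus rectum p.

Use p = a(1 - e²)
a = 91.7 Gm = 9.17 × 10^10 m
e = 0.05111,  e² = 0.00261223,  1 − e² = 0.997388
p = a(1 − e²) = 9.17 × 10^10 m × 0.997388 = 9.14605 × 10^10 m ≈ 91.46 Gm

Final answer: p = 91.46 Gm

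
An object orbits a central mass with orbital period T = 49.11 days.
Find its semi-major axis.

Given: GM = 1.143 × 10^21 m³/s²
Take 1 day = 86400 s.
T = 49.11 days = 4.2431 × 10^6 s
GM = 1.143 × 10^21 m³/s²
Kepler's third law: a³ = GM T² / (4π²)
T² = 1.80039 × 10^13 s²
a³ = (1.143 × 10^21) × (1.80039 × 10^13) / (4π²) = 5.21259 × 10^32 m³
a = (a³)^(1/3) = 8.04794 × 10^10 m ≈ 80.48 Gm

Final answer: 80.48 Gm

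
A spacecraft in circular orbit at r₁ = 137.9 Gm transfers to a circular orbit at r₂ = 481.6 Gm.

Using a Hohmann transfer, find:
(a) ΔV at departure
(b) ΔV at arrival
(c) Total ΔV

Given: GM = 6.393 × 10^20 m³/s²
r₁ = 137.9 Gm = 1.379 × 10^11 m
r₂ = 481.6 Gm = 4.816 × 10^11 m
GM = 6.393 × 10^20 m³/s²
Transfer ellipse: a_t = (r₁ + r₂)/2 = 3.0975 × 10^11 m
Circular speed at r₁: v₁ = √(GM/r₁) = 68087.9 m/s
Transfer speed at r₁ (periapsis): v₁ₜ = √(GM(2/r₁ − 1/a_t)) = 84900 m/s
(a) ΔV₁ = v₁ₜ − v₁ = 16812.1 m/s ≈ 16.81 km/s
Circular speed at r₂: v₂ = √(GM/r₂) = 36434.2 m/s
Transfer speed at r₂ (apoapsis): v₂ₜ = √(GM(2/r₂ − 1/a_t)) = 24310 m/s
(b) ΔV₂ = v₂ − v₂ₜ = 12124.2 m/s ≈ 12.12 km/s
(c) ΔV_total = ΔV₁ + ΔV₂ = 28936.2 m/s ≈ 28.94 km/s

Final answer:
(a) ΔV₁ = 16.81 km/s
(b) ΔV₂ = 12.12 km/s
(c) ΔV_total = 28.94 km/s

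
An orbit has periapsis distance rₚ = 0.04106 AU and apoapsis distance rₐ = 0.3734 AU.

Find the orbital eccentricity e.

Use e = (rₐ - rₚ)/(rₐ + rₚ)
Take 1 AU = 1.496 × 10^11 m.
rₚ = 0.04106 AU = 6.14258 × 10^9 m
rₐ = 0.3734 AU = 5.58606 × 10^10 m
rₐ − rₚ = 4.97181 × 10^10 m
rₐ + rₚ = 6.20032 × 10^10 m
e = (rₐ − rₚ)/(rₐ + rₚ) = 0.801863

Final answer: e = 0.8019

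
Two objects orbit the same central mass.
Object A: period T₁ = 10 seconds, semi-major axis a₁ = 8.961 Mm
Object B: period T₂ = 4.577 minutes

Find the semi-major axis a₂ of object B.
T₁ = 10 seconds
T₂ = 4.577 minutes = 274.62 s
a₁ = 8.961 Mm = 8.961 × 10^6 m
Kepler's third law: (T₂/T₁)² = (a₂/a₁)³  ⇒  a₂ = a₁ (T₂/T₁)^(2/3)
T₂/T₁ = 27.462
(T₂/T₁)^(2/3) = 9.10238
a₂ = 8.961 × 10^6 m × 9.10238 = 8.15664 × 10^7 m ≈ 81.57 Mm

Final answer: a₂ = 81.57 Mm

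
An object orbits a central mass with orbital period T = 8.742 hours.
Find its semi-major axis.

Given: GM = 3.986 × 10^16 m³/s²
T = 8.742 hours = 31471.2 s
GM = 3.986 × 10^16 m³/s²
Kepler's third law: a³ = GM T² / (4π²)
T² = 9.90436 × 10^8 s²
a³ = (3.986 × 10^16) × (9.90436 × 10^8) / (4π²) = 1.00001 × 10^24 m³
a = (a³)^(1/3) = 1 × 10^8 m ≈ 100 Mm

Final answer: 100 Mm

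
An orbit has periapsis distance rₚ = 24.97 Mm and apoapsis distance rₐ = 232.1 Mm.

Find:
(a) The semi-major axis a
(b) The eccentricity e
rₚ = 24.97 Mm = 2.497 × 10^7 m
rₐ = 232.1 Mm = 2.321 × 10^8 m
(a) a = (rₚ + rₐ)/2 = 1.28535 × 10^8 m ≈ 128.5 Mm
(b) e = (rₐ − rₚ)/(rₐ + rₚ) = (2.0713 × 10^8) / (2.5707 × 10^8) = 0.805734

Final answer:
(a) a = 128.5 Mm
(b) e = 0.8057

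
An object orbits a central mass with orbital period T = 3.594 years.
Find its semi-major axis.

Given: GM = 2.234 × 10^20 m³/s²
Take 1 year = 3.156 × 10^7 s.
T = 3.594 years = 1.13427 × 10^8 s
GM = 2.234 × 10^20 m³/s²
Kepler's third law: a³ = GM T² / (4π²)
T² = 1.28656 × 10^16 s²
a³ = (2.234 × 10^20) × (1.28656 × 10^16) / (4π²) = 7.28037 × 10^34 m³
a = (a³)^(1/3) = 4.17559 × 10^11 m ≈ 417.6 Gm

Final answer: 417.6 Gm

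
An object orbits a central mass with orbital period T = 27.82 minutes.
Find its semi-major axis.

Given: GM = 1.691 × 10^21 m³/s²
T = 27.82 minutes = 1669.2 s
GM = 1.691 × 10^21 m³/s²
Kepler's third law: a³ = GM T² / (4π²)
T² = 2.78623 × 10^6 s²
a³ = (1.691 × 10^21) × (2.78623 × 10^6) / (4π²) = 1.19344 × 10^26 m³
a = (a³)^(1/3) = 4.92342 × 10^8 m ≈ 4.923 × 10^8 m

Final answer: 4.923 × 10^8 m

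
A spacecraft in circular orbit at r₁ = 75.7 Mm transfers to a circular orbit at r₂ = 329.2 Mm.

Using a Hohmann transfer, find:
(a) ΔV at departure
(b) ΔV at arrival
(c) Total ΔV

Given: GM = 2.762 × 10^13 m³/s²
r₁ = 75.7 Mm = 7.57 × 10^7 m
r₂ = 329.2 Mm = 3.292 × 10^8 m
GM = 2.762 × 10^13 m³/s²
Transfer ellipse: a_t = (r₁ + r₂)/2 = 2.0245 × 10^8 m
Circular speed at r₁: v₁ = √(GM/r₁) = 604.037 m/s
Transfer speed at r₁ (periapsis): v₁ₜ = √(GM(2/r₁ − 1/a_t)) = 770.256 m/s
(a) ΔV₁ = v₁ₜ − v₁ = 166.218 m/s ≈ 166.2 m/s
Circular speed at r₂: v₂ = √(GM/r₂) = 289.656 m/s
Transfer speed at r₂ (apoapsis): v₂ₜ = √(GM(2/r₂ − 1/a_t)) = 177.121 m/s
(b) ΔV₂ = v₂ − v₂ₜ = 112.534 m/s ≈ 112.5 m/s
(c) ΔV_total = ΔV₁ + ΔV₂ = 278.752 m/s ≈ 278.8 m/s

Final answer:
(a) ΔV₁ = 166.2 m/s
(b) ΔV₂ = 112.5 m/s
(c) ΔV_total = 278.8 m/s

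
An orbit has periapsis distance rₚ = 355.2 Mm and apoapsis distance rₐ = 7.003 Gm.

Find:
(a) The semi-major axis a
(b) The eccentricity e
rₚ = 355.2 Mm = 3.552 × 10^8 m
rₐ = 7.003 Gm = 7.003 × 10^9 m
(a) a = (rₚ + rₐ)/2 = 3.6791 × 10^9 m ≈ 3.679 Gm
(b) e = (rₐ − rₚ)/(rₐ + rₚ) = (6.6478 × 10^9) / (7.3582 × 10^9) = 0.903455

Final answer:
(a) a = 3.679 Gm
(b) e = 0.9035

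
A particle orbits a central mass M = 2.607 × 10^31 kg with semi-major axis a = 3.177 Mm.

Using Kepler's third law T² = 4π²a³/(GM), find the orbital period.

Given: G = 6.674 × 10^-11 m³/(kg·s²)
M = 2.607 × 10^31 kg
GM = G × M = 6.674 × 10^-11 × 2.607 × 10^31 = 1.73991 × 10^21 m³/s²
a = 3.177 Mm = 3.177 × 10^6 m
a³ = 3.20665 × 10^19 m³
T = 2π √(a³/GM) = 2π √((3.20665 × 10^19) / (1.73991 × 10^21)) = 2π × 0.135757 s
T = 0.852986 s ≈ 0.853 seconds

Final answer: 0.853 seconds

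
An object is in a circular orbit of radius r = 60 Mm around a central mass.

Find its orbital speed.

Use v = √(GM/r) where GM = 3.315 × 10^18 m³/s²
r = 60 Mm = 6 × 10^7 m
GM = 3.315 × 10^18 m³/s²
GM/r = (3.315 × 10^18) / (6 × 10^7) = 5.525 × 10^10 m²/s²
v = √(GM/r) = 235053 m/s ≈ 235.1 km/s

Final answer: 235.1 km/s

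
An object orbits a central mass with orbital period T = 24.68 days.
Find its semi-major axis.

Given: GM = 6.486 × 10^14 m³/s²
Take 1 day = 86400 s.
T = 24.68 days = 2.13235 × 10^6 s
GM = 6.486 × 10^14 m³/s²
Kepler's third law: a³ = GM T² / (4π²)
T² = 4.54693 × 10^12 s²
a³ = (6.486 × 10^14) × (4.54693 × 10^12) / (4π²) = 7.47025 × 10^25 m³
a = (a³)^(1/3) = 4.21158 × 10^8 m ≈ 421.2 Mm

Final answer: 421.2 Mm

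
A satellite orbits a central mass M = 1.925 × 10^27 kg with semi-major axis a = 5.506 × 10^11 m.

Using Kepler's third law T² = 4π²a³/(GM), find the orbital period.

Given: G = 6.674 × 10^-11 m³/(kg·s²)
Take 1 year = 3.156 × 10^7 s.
M = 1.925 × 10^27 kg
GM = G × M = 6.674 × 10^-11 × 1.925 × 10^27 = 1.28474 × 10^17 m³/s²
a = 5.506 × 10^11 m
a³ = 1.6692 × 10^35 m³
T = 2π √(a³/GM) = 2π √((1.6692 × 10^35) / (1.28474 × 10^17)) = 2π × 1.13985 × 10^9 s
T = 7.16186 × 10^9 s ≈ 226.9 years

Final answer: 226.9 years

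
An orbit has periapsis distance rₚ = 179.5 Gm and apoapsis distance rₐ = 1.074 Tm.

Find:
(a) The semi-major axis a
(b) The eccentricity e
rₚ = 179.5 Gm = 1.795 × 10^11 m
rₐ = 1.074 Tm = 1.074 × 10^12 m
(a) a = (rₚ + rₐ)/2 = 6.2675 × 10^11 m ≈ 626.8 Gm
(b) e = (rₐ − rₚ)/(rₐ + rₚ) = (8.945 × 10^11) / (1.2535 × 10^12) = 0.713602

Final answer:
(a) a = 626.8 Gm
(b) e = 0.7136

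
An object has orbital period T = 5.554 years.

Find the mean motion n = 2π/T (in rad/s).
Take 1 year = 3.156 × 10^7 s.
T = 5.554 years = 1.75284 × 10^8 s
n = 2π / (1.75284 × 10^8 s) = 3.58457 × 10^-8 rad/s ≈ 3.585 × 10^-8 rad/s

Final answer: n = 3.585 × 10^-8 rad/s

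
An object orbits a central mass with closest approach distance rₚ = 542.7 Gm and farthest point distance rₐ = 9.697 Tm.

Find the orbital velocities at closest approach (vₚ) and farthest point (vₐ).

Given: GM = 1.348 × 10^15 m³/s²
rₚ = 542.7 Gm = 5.427 × 10^11 m
rₐ = 9.697 Tm = 9.697 × 10^12 m
GM = 1.348 × 10^15 m³/s²
a = (rₚ + rₐ)/2 = 5.11985 × 10^12 m
Vis-viva: v² = GM (2/r − 1/a)
vₚ² = 1.348 × 10^15 × (3.68528 × 10^-12 − 1.95318 × 10^-13) = 4704.46 m²/s²
vₚ = 68.5891 m/s ≈ 68.59 m/s
vₐ² = 1.348 × 10^15 × (2.06249 × 10^-13 − 1.95318 × 10^-13) = 14.7352 m²/s²
vₐ = 3.83864 m/s ≈ 3.839 m/s

Final answer: vₚ = 68.59 m/s, vₐ = 3.839 m/s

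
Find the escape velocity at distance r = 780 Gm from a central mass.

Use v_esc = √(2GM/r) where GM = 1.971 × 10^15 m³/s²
r = 780 Gm = 7.8 × 10^11 m
GM = 1.971 × 10^15 m³/s²
2GM/r = 2 × (1.971 × 10^15) / (7.8 × 10^11) = 5053.85 m²/s²
v_esc = √(2GM/r) = 71.0904 m/s ≈ 71.09 m/s

Final answer: 71.09 m/s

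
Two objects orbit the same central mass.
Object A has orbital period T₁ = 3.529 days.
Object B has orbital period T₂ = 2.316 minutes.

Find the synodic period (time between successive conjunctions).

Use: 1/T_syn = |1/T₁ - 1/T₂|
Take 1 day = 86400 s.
T₁ = 3.529 days = 304906 s
T₂ = 2.316 minutes = 138.96 s
1/T₁ = 3.2797 × 10^-6 s⁻¹
1/T₂ = 0.00719632 s⁻¹
|1/T₁ − 1/T₂| = 0.00719304 s⁻¹
T_syn = 1 / |1/T₁ − 1/T₂| = 139.023 s ≈ 2.317 minutes

Final answer: T_syn = 2.317 minutes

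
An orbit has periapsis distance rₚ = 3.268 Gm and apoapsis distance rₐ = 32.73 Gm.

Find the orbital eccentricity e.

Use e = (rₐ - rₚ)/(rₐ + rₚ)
rₚ = 3.268 Gm = 3.268 × 10^9 m
rₐ = 32.73 Gm = 3.273 × 10^10 m
rₐ − rₚ = 2.9462 × 10^10 m
rₐ + rₚ = 3.5998 × 10^10 m
e = (rₐ − rₚ)/(rₐ + rₚ) = 0.818434

Final answer: e = 0.8184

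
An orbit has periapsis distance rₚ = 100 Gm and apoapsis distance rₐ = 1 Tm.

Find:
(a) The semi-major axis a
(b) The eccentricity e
rₚ = 100 Gm = 1 × 10^11 m
rₐ = 1 Tm = 1 × 10^12 m
(a) a = (rₚ + rₐ)/2 = 5.5 × 10^11 m ≈ 550 Gm
(b) e = (rₐ − rₚ)/(rₐ + rₚ) = (9 × 10^11) / (1.1 × 10^12) = 0.818182

Final answer:
(a) a = 550 Gm
(b) e = 0.8182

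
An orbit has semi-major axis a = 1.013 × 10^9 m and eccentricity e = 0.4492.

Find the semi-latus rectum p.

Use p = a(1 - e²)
a = 1.013 × 10^9 m
e = 0.4492,  e² = 0.201781,  1 − e² = 0.798219
p = a(1 − e²) = 1.013 × 10^9 m × 0.798219 = 8.08596 × 10^8 m ≈ 8.086 × 10^8 m

Final answer: p = 8.086 × 10^8 m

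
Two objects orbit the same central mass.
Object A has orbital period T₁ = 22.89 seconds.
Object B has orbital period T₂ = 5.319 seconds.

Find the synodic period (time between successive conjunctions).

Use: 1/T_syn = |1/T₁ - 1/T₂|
T₁ = 22.89 seconds
T₂ = 5.319 seconds
1/T₁ = 0.0436872 s⁻¹
1/T₂ = 0.188005 s⁻¹
|1/T₁ − 1/T₂| = 0.144318 s⁻¹
T_syn = 1 / |1/T₁ − 1/T₂| = 6.92914 s ≈ 6.929 seconds

Final answer: T_syn = 6.929 seconds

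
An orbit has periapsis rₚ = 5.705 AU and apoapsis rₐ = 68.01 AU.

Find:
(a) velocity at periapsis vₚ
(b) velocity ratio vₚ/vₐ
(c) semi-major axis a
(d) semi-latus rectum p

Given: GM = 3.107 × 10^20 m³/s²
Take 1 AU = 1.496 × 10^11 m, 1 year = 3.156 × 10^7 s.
rₚ = 5.705 AU = 8.53468 × 10^11 m
rₐ = 68.01 AU = 1.01743 × 10^13 m
GM = 3.107 × 10^20 m³/s²
a = (rₚ + rₐ)/2 = 5.51388 × 10^12 m
e = (rₐ − rₚ)/(rₐ + rₚ) = (9.32083 × 10^12) / (1.10278 × 10^13) = 0.845215
(a) vₚ² = GM (2/rₚ − 1/a) = 3.107 × 10^20 × (2.34338 × 10^-12 − 1.8136 × 10^-13) = 6.7174 × 10^8 m²/s²;  vₚ = 25917.9 m/s ≈ 5.468 AU/year
(b) vₚ/vₐ = rₐ/rₚ (angular momentum) = (1.01743 × 10^13) / (8.53468 × 10^11) = 11.9211 ≈ 11.92
(c) a = 5.51388 × 10^12 m ≈ 36.86 AU
(d) 1 − e² = 0.285612;  p = a(1 − e²) = 5.51388 × 10^12 × 0.285612 = 1.57483 × 10^12 m ≈ 10.53 AU

Final answer:
(a) velocity at periapsis vₚ = 5.468 AU/year
(b) velocity ratio vₚ/vₐ = 11.92
(c) semi-major axis a = 36.86 AU
(d) semi-latus rectum p = 10.53 AU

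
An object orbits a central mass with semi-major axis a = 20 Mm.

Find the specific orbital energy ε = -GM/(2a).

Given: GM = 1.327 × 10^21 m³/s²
a = 20 Mm = 2 × 10^7 m
GM = 1.327 × 10^21 m³/s²
2a = 4 × 10^7 m
ε = −GM/(2a) = -3.3175 × 10^13 J/kg ≈ -3.318 × 10^4 GJ/kg

Final answer: -3.318 × 10^4 GJ/kg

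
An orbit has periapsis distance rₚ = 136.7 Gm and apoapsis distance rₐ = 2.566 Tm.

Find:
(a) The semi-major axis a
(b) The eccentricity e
rₚ = 136.7 Gm = 1.367 × 10^11 m
rₐ = 2.566 Tm = 2.566 × 10^12 m
(a) a = (rₚ + rₐ)/2 = 1.35135 × 10^12 m ≈ 1.351 Tm
(b) e = (rₐ − rₚ)/(rₐ + rₚ) = (2.4293 × 10^12) / (2.7027 × 10^12) = 0.898842

Final answer:
(a) a = 1.351 Tm
(b) e = 0.8988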